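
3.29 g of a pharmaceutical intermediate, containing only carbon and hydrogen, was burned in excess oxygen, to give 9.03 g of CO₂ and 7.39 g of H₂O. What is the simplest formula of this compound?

mol C = 9.03 g CO₂ ÷ 44.009 g/mol = 0.2052 mol
mol H = 2 × 7.39 g H₂O ÷ 18.015 g/mol = 0.8204 mol
Divide by the smallest (0.2052 mol): C 1.000, H 3.998

CH4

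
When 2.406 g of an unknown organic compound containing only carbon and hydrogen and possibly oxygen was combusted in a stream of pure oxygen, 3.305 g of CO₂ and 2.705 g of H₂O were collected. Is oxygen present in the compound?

yes

mol C = 3.305 g CO₂ ÷ 44.009 g/mol = 0.075098 mol
mol H = 2 × 2.705 g H₂O ÷ 18.015 g/mol = 0.30031 mol
C and H account for only 1.2047 g of the 2.406 g sample; the remaining 1.2013 g must be oxygen.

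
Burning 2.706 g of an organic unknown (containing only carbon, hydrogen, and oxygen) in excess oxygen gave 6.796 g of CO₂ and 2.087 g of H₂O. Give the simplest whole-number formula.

C4H6O

mol C = 6.796 g CO₂ ÷ 44.009 g/mol = 0.15442 mol
mol H = 2 × 2.087 g H₂O ÷ 18.015 g/mol = 0.23170 mol
mass O = 2.706 − (1.8548 + 0.23355) = 0.61768 g → mol O = 0.61768 ÷ 15.999 = 0.038607 mol
Divide by the smallest (0.038607 mol): C 4.000, H 6.001, O 1.000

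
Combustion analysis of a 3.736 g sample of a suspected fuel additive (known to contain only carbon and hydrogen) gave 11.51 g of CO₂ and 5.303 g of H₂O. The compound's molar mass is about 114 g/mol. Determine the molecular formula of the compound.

C8H18

mol C = 11.51 g CO₂ ÷ 44.009 g/mol = 0.26154 mol
mol H = 2 × 5.303 g H₂O ÷ 18.015 g/mol = 0.58873 mol
Divide by the smallest (0.26154 mol): C 1.000, H 2.251
Multiplying each by 4 gives whole numbers: C 4.00, H 9.00
Empirical formula: C4H9
Empirical-formula mass = 57.12 g/mol; 114 ÷ 57.12 ≈ 2, so the molecular formula is C8H18.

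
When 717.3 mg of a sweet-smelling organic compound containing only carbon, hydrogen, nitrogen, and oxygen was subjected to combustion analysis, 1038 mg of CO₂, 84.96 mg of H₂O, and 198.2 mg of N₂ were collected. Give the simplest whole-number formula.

mol C = 1.038 g CO₂ ÷ 44.009 g/mol = 0.023586 mol
mol H = 2 × 0.08496 g H₂O ÷ 18.015 g/mol = 0.0094321 mol
mol N = 2 × 0.1982 g N₂ ÷ 28.014 g/mol = 0.014150 mol
mass O = 0.7173 − (0.28329 + 0.0095076 + 0.19820) = 0.22630 g → mol O = 0.22630 ÷ 15.999 = 0.014145 mol
Divide by the smallest (0.0094321 mol): C 2.501, H 1.000, N 1.500, O 1.500
Multiplying each by 2 gives whole numbers: C 5.00, H 2.00, N 3.00, O 3.00

C5H2N3O3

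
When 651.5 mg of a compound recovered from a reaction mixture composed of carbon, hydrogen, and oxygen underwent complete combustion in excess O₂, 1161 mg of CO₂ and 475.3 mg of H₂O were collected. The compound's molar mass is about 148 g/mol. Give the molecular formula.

C6H12O4

mol C = 1.161 g CO₂ ÷ 44.009 g/mol = 0.026381 mol
mol H = 2 × 0.4753 g H₂O ÷ 18.015 g/mol = 0.052767 mol
mass O = 0.6515 − (0.31686 + 0.053189) = 0.28145 g → mol O = 0.28145 ÷ 15.999 = 0.017592 mol
Divide by the smallest (0.017592 mol): C 1.500, H 3.000, O 1.000
Multiplying each by 2 gives whole numbers: C 3.00, H 6.00, O 2.00
Empirical formula: C3H6O2
Empirical-formula mass = 74.08 g/mol; 148 ÷ 74.08 ≈ 2, so the molecular formula is C6H12O4.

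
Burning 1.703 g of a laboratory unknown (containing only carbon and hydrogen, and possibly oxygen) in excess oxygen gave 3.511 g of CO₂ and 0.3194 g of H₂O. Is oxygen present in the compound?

yes

mol C = 3.511 g CO₂ ÷ 44.009 g/mol = 0.079779 mol
mol H = 2 × 0.3194 g H₂O ÷ 18.015 g/mol = 0.035459 mol
C and H account for only 0.99397 g of the 1.703 g sample; the remaining 0.70903 g must be oxygen.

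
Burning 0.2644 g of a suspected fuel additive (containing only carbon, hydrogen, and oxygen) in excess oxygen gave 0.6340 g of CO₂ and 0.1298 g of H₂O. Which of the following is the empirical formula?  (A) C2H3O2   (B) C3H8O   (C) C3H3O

(C) C3H3O

mol C = 0.6340 g CO₂ ÷ 44.009 g/mol = 0.014406 mol
mol H = 2 × 0.1298 g H₂O ÷ 18.015 g/mol = 0.014410 mol
mass O = 0.2644 − (0.17303 + 0.014525) = 0.076842 g → mol O = 0.076842 ÷ 15.999 = 0.0048029 mol
Divide by the smallest (0.0048029 mol): C 2.999, H 3.000, O 1.000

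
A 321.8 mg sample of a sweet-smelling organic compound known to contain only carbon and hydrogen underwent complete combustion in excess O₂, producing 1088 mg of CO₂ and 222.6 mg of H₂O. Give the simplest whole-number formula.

CH

mol C = 1.088 g CO₂ ÷ 44.009 g/mol = 0.024722 mol
mol H = 2 × 0.2226 g H₂O ÷ 18.015 g/mol = 0.024713 mol
Divide by the smallest (0.024713 mol): C 1.000, H 1.000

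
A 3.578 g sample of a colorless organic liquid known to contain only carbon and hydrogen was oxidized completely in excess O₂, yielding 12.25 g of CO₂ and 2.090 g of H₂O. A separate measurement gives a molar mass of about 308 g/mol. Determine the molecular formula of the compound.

C24H20

mol C = 12.25 g CO₂ ÷ 44.009 g/mol = 0.27835 mol
mol H = 2 × 2.090 g H₂O ÷ 18.015 g/mol = 0.23203 mol
Divide by the smallest (0.23203 mol): C 1.200, H 1.000
Multiplying each by 5 gives whole numbers: C 6.00, H 5.00
Empirical formula: C6H5
Empirical-formula mass = 77.11 g/mol; 308 ÷ 77.11 ≈ 4, so the molecular formula is C24H20.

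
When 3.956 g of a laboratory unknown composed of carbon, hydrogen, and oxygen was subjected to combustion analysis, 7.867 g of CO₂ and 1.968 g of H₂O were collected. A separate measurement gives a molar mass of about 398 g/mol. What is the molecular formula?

mol C = 7.867 g CO₂ ÷ 44.009 g/mol = 0.17876 mol
mol H = 2 × 1.968 g H₂O ÷ 18.015 g/mol = 0.21848 mol
mass O = 3.956 − (2.1471 + 0.22023) = 1.5887 g → mol O = 1.5887 ÷ 15.999 = 0.099300 mol
Divide by the smallest (0.099300 mol): C 1.800, H 2.200, O 1.000
Multiplying each by 5 gives whole numbers: C 9.00, H 11.00, O 5.00
Empirical formula: C9H11O5
Empirical-formula mass = 199.18 g/mol; 398 ÷ 199.18 ≈ 2, so the molecular formula is C18H22O10.

C18H22O10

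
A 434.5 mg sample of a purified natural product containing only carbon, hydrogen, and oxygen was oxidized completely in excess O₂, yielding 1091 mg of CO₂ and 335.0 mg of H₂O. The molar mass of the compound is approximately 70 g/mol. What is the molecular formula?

mol C = 1.091 g CO₂ ÷ 44.009 g/mol = 0.024790 mol
mol H = 2 × 0.3350 g H₂O ÷ 18.015 g/mol = 0.037191 mol
mass O = 0.4345 − (0.29776 + 0.037489) = 0.099254 g → mol O = 0.099254 ÷ 15.999 = 0.0062038 mol
Divide by the smallest (0.0062038 mol): C 3.996, H 5.995, O 1.000
Empirical formula: C4H6O
Empirical-formula mass = 70.09 g/mol; 70 ÷ 70.09 ≈ 1, so the molecular formula is C4H6O.

C4H6O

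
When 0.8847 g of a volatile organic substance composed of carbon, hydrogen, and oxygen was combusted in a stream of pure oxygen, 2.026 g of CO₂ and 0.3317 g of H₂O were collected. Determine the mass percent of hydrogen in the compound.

4.20%

mol C = 2.026 g CO₂ ÷ 44.009 g/mol = 0.046036 mol
mol H = 2 × 0.3317 g H₂O ÷ 18.015 g/mol = 0.036825 mol
mass O = 0.8847 − (0.55294 + 0.037119) = 0.29464 g → mol O = 0.29464 ÷ 15.999 = 0.018416 mol
mass % H = 0.037119 g ÷ 0.8847 g × 100%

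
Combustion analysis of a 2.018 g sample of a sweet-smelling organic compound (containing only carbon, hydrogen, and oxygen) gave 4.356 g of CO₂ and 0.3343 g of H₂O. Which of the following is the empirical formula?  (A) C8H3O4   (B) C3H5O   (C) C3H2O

(A) C8H3O4

mol C = 4.356 g CO₂ ÷ 44.009 g/mol = 0.098980 mol
mol H = 2 × 0.3343 g H₂O ÷ 18.015 g/mol = 0.037114 mol
mass O = 2.018 − (1.1888 + 0.037410) = 0.79174 g → mol O = 0.79174 ÷ 15.999 = 0.049487 mol
Divide by the smallest (0.037114 mol): C 2.667, H 1.000, O 1.333
Multiplying each by 3 gives whole numbers: C 8.00, H 3.00, O 4.00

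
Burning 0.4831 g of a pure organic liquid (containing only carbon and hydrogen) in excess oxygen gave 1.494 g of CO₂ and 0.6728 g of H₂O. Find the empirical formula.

C5H11

mol C = 1.494 g CO₂ ÷ 44.009 g/mol = 0.033948 mol
mol H = 2 × 0.6728 g H₂O ÷ 18.015 g/mol = 0.074693 mol
Divide by the smallest (0.033948 mol): C 1.000, H 2.200
Multiplying each by 5 gives whole numbers: C 5.00, H 11.00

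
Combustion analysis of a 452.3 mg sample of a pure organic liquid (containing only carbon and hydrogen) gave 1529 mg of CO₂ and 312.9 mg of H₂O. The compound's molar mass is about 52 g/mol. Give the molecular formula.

C4H4

mol C = 1.529 g CO₂ ÷ 44.009 g/mol = 0.034743 mol
mol H = 2 × 0.3129 g H₂O ÷ 18.015 g/mol = 0.034738 mol
Divide by the smallest (0.034738 mol): C 1.000, H 1.000
Empirical formula: CH
Empirical-formula mass = 13.02 g/mol; 52 ÷ 13.02 ≈ 4, so the molecular formula is C4H4.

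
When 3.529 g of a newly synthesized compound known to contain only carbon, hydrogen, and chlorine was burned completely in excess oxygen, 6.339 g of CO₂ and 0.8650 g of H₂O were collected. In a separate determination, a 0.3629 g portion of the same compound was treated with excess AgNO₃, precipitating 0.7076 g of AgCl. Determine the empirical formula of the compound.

C3H2Cl

mol C = 6.339 g CO₂ ÷ 44.009 g/mol = 0.14404 mol
mol H = 2 × 0.8650 g H₂O ÷ 18.015 g/mol = 0.096031 mol
From the AgCl data: mol Cl per gram of compound = (0.7076 ÷ 143.318) ÷ 0.3629 = 0.013605 mol/g, so in the 3.529 g combustion sample mol Cl = 0.048012 mol
Divide by the smallest (0.048012 mol): C 3.000, H 2.000, Cl 1.000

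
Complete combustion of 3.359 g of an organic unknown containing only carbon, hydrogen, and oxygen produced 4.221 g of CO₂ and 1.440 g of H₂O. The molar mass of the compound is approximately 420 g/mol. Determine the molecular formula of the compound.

C12H20O16

mol C = 4.221 g CO₂ ÷ 44.009 g/mol = 0.095912 mol
mol H = 2 × 1.440 g H₂O ÷ 18.015 g/mol = 0.15987 mol
mass O = 3.359 − (1.1520 + 0.16115) = 2.0459 g → mol O = 2.0459 ÷ 15.999 = 0.12787 mol
Divide by the smallest (0.095912 mol): C 1.000, H 1.667, O 1.333
Multiplying each by 3 gives whole numbers: C 3.00, H 5.00, O 4.00
Empirical formula: C3H5O4
Empirical-formula mass = 105.07 g/mol; 420 ÷ 105.07 ≈ 4, so the molecular formula is C12H20O16.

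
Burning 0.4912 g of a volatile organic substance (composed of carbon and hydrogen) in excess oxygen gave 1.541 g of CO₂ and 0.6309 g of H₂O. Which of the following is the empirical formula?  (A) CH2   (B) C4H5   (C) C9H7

(A) CH2

mol C = 1.541 g CO₂ ÷ 44.009 g/mol = 0.035016 mol
mol H = 2 × 0.6309 g H₂O ÷ 18.015 g/mol = 0.070042 mol
Divide by the smallest (0.035016 mol): C 1.000, H 2.000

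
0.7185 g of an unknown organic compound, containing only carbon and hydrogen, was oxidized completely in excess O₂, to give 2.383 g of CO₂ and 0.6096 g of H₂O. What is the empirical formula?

mol C = 2.383 g CO₂ ÷ 44.009 g/mol = 0.054148 mol
mol H = 2 × 0.6096 g H₂O ÷ 18.015 g/mol = 0.067677 mol
Divide by the smallest (0.054148 mol): C 1.000, H 1.250
Multiplying each by 4 gives whole numbers: C 4.00, H 5.00

C4H5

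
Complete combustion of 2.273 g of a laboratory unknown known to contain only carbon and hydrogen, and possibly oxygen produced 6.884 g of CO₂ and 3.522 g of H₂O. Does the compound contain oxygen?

mol C = 6.884 g CO₂ ÷ 44.009 g/mol = 0.15642 mol
mol H = 2 × 3.522 g H₂O ÷ 18.015 g/mol = 0.39101 mol
C and H together account for 2.2729 g — essentially the entire 2.273 g sample — so the compound contains no oxygen.

no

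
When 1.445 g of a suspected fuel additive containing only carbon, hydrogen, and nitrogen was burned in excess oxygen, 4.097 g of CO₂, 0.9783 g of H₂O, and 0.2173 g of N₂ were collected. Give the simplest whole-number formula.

C6H7N

mol C = 4.097 g CO₂ ÷ 44.009 g/mol = 0.093095 mol
mol H = 2 × 0.9783 g H₂O ÷ 18.015 g/mol = 0.10861 mol
mol N = 2 × 0.2173 g N₂ ÷ 28.014 g/mol = 0.015514 mol
Divide by the smallest (0.015514 mol): C 6.001, H 7.001, N 1.000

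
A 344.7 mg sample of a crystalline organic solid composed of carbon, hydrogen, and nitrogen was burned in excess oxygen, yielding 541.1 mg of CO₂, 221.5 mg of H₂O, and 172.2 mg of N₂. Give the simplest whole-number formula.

CH2N

mol C = 0.5411 g CO₂ ÷ 44.009 g/mol = 0.012295 mol
mol H = 2 × 0.2215 g H₂O ÷ 18.015 g/mol = 0.024591 mol
mol N = 2 × 0.1722 g N₂ ÷ 28.014 g/mol = 0.012294 mol
Divide by the smallest (0.012294 mol): C 1.000, H 2.000, N 1.000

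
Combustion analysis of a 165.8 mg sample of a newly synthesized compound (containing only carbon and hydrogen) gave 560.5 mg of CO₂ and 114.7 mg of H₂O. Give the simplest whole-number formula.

mol C = 0.5605 g CO₂ ÷ 44.009 g/mol = 0.012736 mol
mol H = 2 × 0.1147 g H₂O ÷ 18.015 g/mol = 0.012734 mol
Divide by the smallest (0.012734 mol): C 1.000, H 1.000

CH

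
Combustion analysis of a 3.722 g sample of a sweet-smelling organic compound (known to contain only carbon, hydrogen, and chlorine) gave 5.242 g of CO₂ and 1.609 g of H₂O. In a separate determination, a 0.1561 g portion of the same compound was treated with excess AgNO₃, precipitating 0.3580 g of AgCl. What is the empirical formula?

mol C = 5.242 g CO₂ ÷ 44.009 g/mol = 0.11911 mol
mol H = 2 × 1.609 g H₂O ÷ 18.015 g/mol = 0.17863 mol
From the AgCl data: mol Cl per gram of compound = (0.3580 ÷ 143.318) ÷ 0.1561 = 0.016002 mol/g, so in the 3.722 g combustion sample mol Cl = 0.059560 mol
Divide by the smallest (0.059560 mol): C 2.000, H 2.999, Cl 1.000

C2H3Cl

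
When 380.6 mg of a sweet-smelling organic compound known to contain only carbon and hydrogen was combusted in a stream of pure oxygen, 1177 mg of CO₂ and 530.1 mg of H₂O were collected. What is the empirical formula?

C5H11

mol C = 1.177 g CO₂ ÷ 44.009 g/mol = 0.026745 mol
mol H = 2 × 0.5301 g H₂O ÷ 18.015 g/mol = 0.058851 mol
Divide by the smallest (0.026745 mol): C 1.000, H 2.200
Multiplying each by 5 gives whole numbers: C 5.00, H 11.00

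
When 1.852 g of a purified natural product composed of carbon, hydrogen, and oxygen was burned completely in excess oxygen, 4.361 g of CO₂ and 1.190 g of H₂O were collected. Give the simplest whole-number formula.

C3H4O

mol C = 4.361 g CO₂ ÷ 44.009 g/mol = 0.099093 mol
mol H = 2 × 1.190 g H₂O ÷ 18.015 g/mol = 0.13211 mol
mass O = 1.852 − (1.1902 + 0.13317) = 0.52862 g → mol O = 0.52862 ÷ 15.999 = 0.033041 mol
Divide by the smallest (0.033041 mol): C 2.999, H 3.998, O 1.000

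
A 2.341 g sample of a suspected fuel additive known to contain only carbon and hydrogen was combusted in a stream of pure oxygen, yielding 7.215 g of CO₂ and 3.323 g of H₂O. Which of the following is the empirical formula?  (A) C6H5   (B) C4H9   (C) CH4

mol C = 7.215 g CO₂ ÷ 44.009 g/mol = 0.16394 mol
mol H = 2 × 3.323 g H₂O ÷ 18.015 g/mol = 0.36891 mol
Divide by the smallest (0.16394 mol): C 1.000, H 2.250
Multiplying each by 4 gives whole numbers: C 4.00, H 9.00

(B) C4H9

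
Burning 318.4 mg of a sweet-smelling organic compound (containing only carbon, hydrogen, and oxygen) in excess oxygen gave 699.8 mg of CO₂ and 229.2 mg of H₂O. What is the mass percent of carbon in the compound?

mol C = 0.6998 g CO₂ ÷ 44.009 g/mol = 0.015901 mol
mol H = 2 × 0.2292 g H₂O ÷ 18.015 g/mol = 0.025445 mol
mass O = 0.3184 − (0.19099 + 0.025649) = 0.10176 g → mol O = 0.10176 ÷ 15.999 = 0.0063604 mol
mass % C = 0.19099 g ÷ 0.3184 g × 100%

59.98%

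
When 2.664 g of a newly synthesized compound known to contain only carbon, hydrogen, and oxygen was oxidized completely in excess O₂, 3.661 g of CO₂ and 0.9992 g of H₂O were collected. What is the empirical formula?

C6H8O7

mol C = 3.661 g CO₂ ÷ 44.009 g/mol = 0.083188 mol
mol H = 2 × 0.9992 g H₂O ÷ 18.015 g/mol = 0.11093 mol
mass O = 2.664 − (0.99917 + 0.11182) = 1.5530 g → mol O = 1.5530 ÷ 15.999 = 0.097070 mol
Divide by the smallest (0.083188 mol): C 1.000, H 1.333, O 1.167
Multiplying each by 6 gives whole numbers: C 6.00, H 8.00, O 7.00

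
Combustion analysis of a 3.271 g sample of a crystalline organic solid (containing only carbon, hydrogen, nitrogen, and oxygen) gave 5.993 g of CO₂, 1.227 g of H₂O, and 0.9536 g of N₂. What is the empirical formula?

C4H4N2O

mol C = 5.993 g CO₂ ÷ 44.009 g/mol = 0.13618 mol
mol H = 2 × 1.227 g H₂O ÷ 18.015 g/mol = 0.13622 mol
mol N = 2 × 0.9536 g N₂ ÷ 28.014 g/mol = 0.068080 mol
mass O = 3.271 − (1.6356 + 0.13731 + 0.95360) = 0.54447 g → mol O = 0.54447 ÷ 15.999 = 0.034032 mol
Divide by the smallest (0.034032 mol): C 4.001, H 4.003, N 2.000, O 1.000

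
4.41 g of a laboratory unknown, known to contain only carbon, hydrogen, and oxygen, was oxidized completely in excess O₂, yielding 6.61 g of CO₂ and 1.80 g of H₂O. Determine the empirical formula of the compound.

C3H4O3

mol C = 6.61 g CO₂ ÷ 44.009 g/mol = 0.1502 mol
mol H = 2 × 1.80 g H₂O ÷ 18.015 g/mol = 0.1998 mol
mass O = 4.41 − (1.804 + 0.2014) = 2.405 g → mol O = 2.405 ÷ 15.999 = 0.1503 mol
Divide by the smallest (0.1502 mol): C 1.000, H 1.330, O 1.001
Multiplying each by 3 gives whole numbers: C 3.00, H 3.99, O 3.00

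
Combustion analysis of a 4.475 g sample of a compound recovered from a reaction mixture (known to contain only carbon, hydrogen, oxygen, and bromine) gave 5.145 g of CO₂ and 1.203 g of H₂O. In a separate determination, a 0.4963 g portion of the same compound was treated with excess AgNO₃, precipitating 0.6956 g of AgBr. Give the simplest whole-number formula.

C7H8Br2O

mol C = 5.145 g CO₂ ÷ 44.009 g/mol = 0.11691 mol
mol H = 2 × 1.203 g H₂O ÷ 18.015 g/mol = 0.13356 mol
From the AgBr data: mol Br per gram of compound = (0.6956 ÷ 187.772) ÷ 0.4963 = 0.0074642 mol/g, so in the 4.475 g combustion sample mol Br = 0.033402 mol
mass O = 4.475 − (1.4042 + 0.13462 + 2.6690) = 0.26721 g → mol O = 0.26721 ÷ 15.999 = 0.016702 mol
Divide by the smallest (0.016702 mol): C 7.000, H 7.996, Br 2.000, O 1.000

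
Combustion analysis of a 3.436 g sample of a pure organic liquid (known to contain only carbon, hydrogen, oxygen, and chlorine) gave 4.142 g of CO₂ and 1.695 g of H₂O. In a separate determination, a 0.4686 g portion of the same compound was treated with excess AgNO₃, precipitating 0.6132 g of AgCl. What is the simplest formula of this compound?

mol C = 4.142 g CO₂ ÷ 44.009 g/mol = 0.094117 mol
mol H = 2 × 1.695 g H₂O ÷ 18.015 g/mol = 0.18818 mol
From the AgCl data: mol Cl per gram of compound = (0.6132 ÷ 143.318) ÷ 0.4686 = 0.0091306 mol/g, so in the 3.436 g combustion sample mol Cl = 0.031373 mol
mass O = 3.436 − (1.1304 + 0.18968 + 1.1122) = 1.0037 g → mol O = 1.0037 ÷ 15.999 = 0.062736 mol
Divide by the smallest (0.031373 mol): C 3.000, H 5.998, Cl 1.000, O 2.000

C3H6ClO2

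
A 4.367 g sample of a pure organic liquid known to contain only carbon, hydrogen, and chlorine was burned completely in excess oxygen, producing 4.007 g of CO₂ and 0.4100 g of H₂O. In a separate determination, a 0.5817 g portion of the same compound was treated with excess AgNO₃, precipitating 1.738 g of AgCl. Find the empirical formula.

C2HCl2

mol C = 4.007 g CO₂ ÷ 44.009 g/mol = 0.091050 mol
mol H = 2 × 0.4100 g H₂O ÷ 18.015 g/mol = 0.045518 mol
From the AgCl data: mol Cl per gram of compound = (1.738 ÷ 143.318) ÷ 0.5817 = 0.020847 mol/g, so in the 4.367 g combustion sample mol Cl = 0.091040 mol
Divide by the smallest (0.045518 mol): C 2.000, H 1.000, Cl 2.000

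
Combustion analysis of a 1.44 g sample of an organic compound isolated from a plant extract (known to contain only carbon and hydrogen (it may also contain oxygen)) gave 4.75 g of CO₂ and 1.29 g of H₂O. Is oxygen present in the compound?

no

mol C = 4.75 g CO₂ ÷ 44.009 g/mol = 0.1079 mol
mol H = 2 × 1.29 g H₂O ÷ 18.015 g/mol = 0.1432 mol
C and H together account for 1.441 g — essentially the entire 1.44 g sample — so the compound contains no oxygen.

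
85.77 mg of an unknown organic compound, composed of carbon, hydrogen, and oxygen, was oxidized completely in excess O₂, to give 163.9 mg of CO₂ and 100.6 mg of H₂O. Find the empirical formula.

mol C = 0.1639 g CO₂ ÷ 44.009 g/mol = 0.0037242 mol
mol H = 2 × 0.1006 g H₂O ÷ 18.015 g/mol = 0.011168 mol
mass O = 0.08577 − (0.044732 + 0.011258) = 0.029780 g → mol O = 0.029780 ÷ 15.999 = 0.0018614 mol
Divide by the smallest (0.0018614 mol): C 2.001, H 6.000, O 1.000

C2H6O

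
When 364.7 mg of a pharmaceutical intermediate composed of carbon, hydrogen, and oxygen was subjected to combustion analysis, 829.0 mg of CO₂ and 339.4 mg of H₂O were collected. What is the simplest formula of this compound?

mol C = 0.8290 g CO₂ ÷ 44.009 g/mol = 0.018837 mol
mol H = 2 × 0.3394 g H₂O ÷ 18.015 g/mol = 0.037680 mol
mass O = 0.3647 − (0.22625 + 0.037981) = 0.10047 g → mol O = 0.10047 ÷ 15.999 = 0.0062796 mol
Divide by the smallest (0.0062796 mol): C 3.000, H 6.000, O 1.000

C3H6O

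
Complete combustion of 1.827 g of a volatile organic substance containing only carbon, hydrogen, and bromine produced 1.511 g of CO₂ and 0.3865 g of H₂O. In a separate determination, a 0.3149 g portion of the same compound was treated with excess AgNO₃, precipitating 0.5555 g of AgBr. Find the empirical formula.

C4H5Br2

mol C = 1.511 g CO₂ ÷ 44.009 g/mol = 0.034334 mol
mol H = 2 × 0.3865 g H₂O ÷ 18.015 g/mol = 0.042909 mol
From the AgBr data: mol Br per gram of compound = (0.5555 ÷ 187.772) ÷ 0.3149 = 0.0093946 mol/g, so in the 1.827 g combustion sample mol Br = 0.017164 mol
Divide by the smallest (0.017164 mol): C 2.000, H 2.500, Br 1.000
Multiplying each by 2 gives whole numbers: C 4.00, H 5.00, Br 2.00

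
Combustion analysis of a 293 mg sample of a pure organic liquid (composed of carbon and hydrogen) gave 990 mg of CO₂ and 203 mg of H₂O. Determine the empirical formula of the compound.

mol C = 0.990 g CO₂ ÷ 44.009 g/mol = 0.02250 mol
mol H = 2 × 0.203 g H₂O ÷ 18.015 g/mol = 0.02254 mol
Divide by the smallest (0.02250 mol): C 1.000, H 1.002

CH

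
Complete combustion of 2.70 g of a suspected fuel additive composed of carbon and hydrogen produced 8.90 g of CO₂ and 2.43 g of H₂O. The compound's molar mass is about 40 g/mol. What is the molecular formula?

mol C = 8.90 g CO₂ ÷ 44.009 g/mol = 0.2022 mol
mol H = 2 × 2.43 g H₂O ÷ 18.015 g/mol = 0.2698 mol
Divide by the smallest (0.2022 mol): C 1.000, H 1.334
Multiplying each by 3 gives whole numbers: C 3.00, H 4.00
Empirical formula: C3H4
Empirical-formula mass = 40.06 g/mol; 40 ÷ 40.06 ≈ 1, so the molecular formula is C3H4.

C3H4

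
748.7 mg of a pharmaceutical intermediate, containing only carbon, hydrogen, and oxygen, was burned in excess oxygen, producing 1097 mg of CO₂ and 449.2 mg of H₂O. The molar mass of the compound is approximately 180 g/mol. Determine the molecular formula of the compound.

mol C = 1.097 g CO₂ ÷ 44.009 g/mol = 0.024927 mol
mol H = 2 × 0.4492 g H₂O ÷ 18.015 g/mol = 0.049870 mol
mass O = 0.7487 − (0.29939 + 0.050269) = 0.39904 g → mol O = 0.39904 ÷ 15.999 = 0.024941 mol
Divide by the smallest (0.024927 mol): C 1.000, H 2.001, O 1.001
Empirical formula: CH2O
Empirical-formula mass = 30.03 g/mol; 180 ÷ 30.03 ≈ 6, so the molecular formula is C6H12O6.

C6H12O6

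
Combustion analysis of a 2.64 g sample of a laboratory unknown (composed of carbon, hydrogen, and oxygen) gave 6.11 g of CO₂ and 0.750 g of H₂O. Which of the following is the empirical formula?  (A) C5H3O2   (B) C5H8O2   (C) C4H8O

(A) C5H3O2

mol C = 6.11 g CO₂ ÷ 44.009 g/mol = 0.1388 mol
mol H = 2 × 0.750 g H₂O ÷ 18.015 g/mol = 0.08326 mol
mass O = 2.64 − (1.668 + 0.08393) = 0.8885 g → mol O = 0.8885 ÷ 15.999 = 0.05554 mol
Divide by the smallest (0.05554 mol): C 2.500, H 1.499, O 1.000
Multiplying each by 2 gives whole numbers: C 5.00, H 3.00, O 2.00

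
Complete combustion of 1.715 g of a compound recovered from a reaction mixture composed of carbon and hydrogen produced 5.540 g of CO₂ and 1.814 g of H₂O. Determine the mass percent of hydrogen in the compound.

mol C = 5.540 g CO₂ ÷ 44.009 g/mol = 0.12588 mol
mol H = 2 × 1.814 g H₂O ÷ 18.015 g/mol = 0.20139 mol
mass % H = 0.20300 g ÷ 1.715 g × 100%

11.84%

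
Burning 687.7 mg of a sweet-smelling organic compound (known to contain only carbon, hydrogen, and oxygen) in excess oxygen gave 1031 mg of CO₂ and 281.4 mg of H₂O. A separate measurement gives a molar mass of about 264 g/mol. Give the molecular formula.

C9H12O9

mol C = 1.031 g CO₂ ÷ 44.009 g/mol = 0.023427 mol
mol H = 2 × 0.2814 g H₂O ÷ 18.015 g/mol = 0.031241 mol
mass O = 0.6877 − (0.28138 + 0.031491) = 0.37483 g → mol O = 0.37483 ÷ 15.999 = 0.023428 mol
Divide by the smallest (0.023427 mol): C 1.000, H 1.334, O 1.000
Multiplying each by 3 gives whole numbers: C 3.00, H 4.00, O 3.00
Empirical formula: C3H4O3
Empirical-formula mass = 88.06 g/mol; 264 ÷ 88.06 ≈ 3, so the molecular formula is C9H12O9.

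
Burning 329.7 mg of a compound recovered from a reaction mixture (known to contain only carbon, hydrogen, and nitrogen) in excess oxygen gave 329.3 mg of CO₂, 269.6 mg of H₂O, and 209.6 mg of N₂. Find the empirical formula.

CH4N2

mol C = 0.3293 g CO₂ ÷ 44.009 g/mol = 0.0074826 mol
mol H = 2 × 0.2696 g H₂O ÷ 18.015 g/mol = 0.029931 mol
mol N = 2 × 0.2096 g N₂ ÷ 28.014 g/mol = 0.014964 mol
Divide by the smallest (0.0074826 mol): C 1.000, H 4.000, N 2.000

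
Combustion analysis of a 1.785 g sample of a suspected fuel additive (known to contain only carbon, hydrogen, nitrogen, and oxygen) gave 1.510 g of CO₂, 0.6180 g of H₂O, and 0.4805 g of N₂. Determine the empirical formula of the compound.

mol C = 1.510 g CO₂ ÷ 44.009 g/mol = 0.034311 mol
mol H = 2 × 0.6180 g H₂O ÷ 18.015 g/mol = 0.068609 mol
mol N = 2 × 0.4805 g N₂ ÷ 28.014 g/mol = 0.034304 mol
mass O = 1.785 − (0.41211 + 0.069158 + 0.48050) = 0.82323 g → mol O = 0.82323 ÷ 15.999 = 0.051455 mol
Divide by the smallest (0.034304 mol): C 1.000, H 2.000, N 1.000, O 1.500
Multiplying each by 2 gives whole numbers: C 2.00, H 4.00, N 2.00, O 3.00

C2H4N2O3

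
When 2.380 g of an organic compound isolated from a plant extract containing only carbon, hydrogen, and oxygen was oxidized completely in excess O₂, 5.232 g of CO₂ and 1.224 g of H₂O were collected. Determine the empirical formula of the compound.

C7H8O3

mol C = 5.232 g CO₂ ÷ 44.009 g/mol = 0.11888 mol
mol H = 2 × 1.224 g H₂O ÷ 18.015 g/mol = 0.13589 mol
mass O = 2.380 − (1.4279 + 0.13697) = 0.81510 g → mol O = 0.81510 ÷ 15.999 = 0.050947 mol
Divide by the smallest (0.050947 mol): C 2.333, H 2.667, O 1.000
Multiplying each by 3 gives whole numbers: C 7.00, H 8.00, O 3.00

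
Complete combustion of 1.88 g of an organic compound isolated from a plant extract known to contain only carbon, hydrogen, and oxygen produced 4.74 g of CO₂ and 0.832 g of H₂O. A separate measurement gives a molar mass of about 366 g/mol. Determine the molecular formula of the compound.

mol C = 4.74 g CO₂ ÷ 44.009 g/mol = 0.1077 mol
mol H = 2 × 0.832 g H₂O ÷ 18.015 g/mol = 0.09237 mol
mass O = 1.88 − (1.294 + 0.09311) = 0.4932 g → mol O = 0.4932 ÷ 15.999 = 0.03083 mol
Divide by the smallest (0.03083 mol): C 3.494, H 2.996, O 1.000
Multiplying each by 2 gives whole numbers: C 6.99, H 5.99, O 2.00
Empirical formula: C7H6O2
Empirical-formula mass = 122.12 g/mol; 366 ÷ 122.12 ≈ 3, so the molecular formula is C21H18O6.

C21H18O6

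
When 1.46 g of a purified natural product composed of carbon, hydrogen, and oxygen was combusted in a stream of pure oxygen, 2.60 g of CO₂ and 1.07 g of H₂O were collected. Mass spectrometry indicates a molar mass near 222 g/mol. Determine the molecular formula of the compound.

C9H18O6

mol C = 2.60 g CO₂ ÷ 44.009 g/mol = 0.05908 mol
mol H = 2 × 1.07 g H₂O ÷ 18.015 g/mol = 0.1188 mol
mass O = 1.46 − (0.7096 + 0.1197) = 0.6307 g → mol O = 0.6307 ÷ 15.999 = 0.03942 mol
Divide by the smallest (0.03942 mol): C 1.499, H 3.014, O 1.000
Multiplying each by 2 gives whole numbers: C 3.00, H 6.03, O 2.00
Empirical formula: C3H6O2
Empirical-formula mass = 74.08 g/mol; 222 ÷ 74.08 ≈ 3, so the molecular formula is C9H18O6.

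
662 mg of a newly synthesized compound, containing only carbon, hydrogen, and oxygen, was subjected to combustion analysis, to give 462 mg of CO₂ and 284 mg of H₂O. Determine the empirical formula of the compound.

CH3O3

mol C = 0.462 g CO₂ ÷ 44.009 g/mol = 0.01050 mol
mol H = 2 × 0.284 g H₂O ÷ 18.015 g/mol = 0.03153 mol
mass O = 0.662 − (0.1261 + 0.03178) = 0.5041 g → mol O = 0.5041 ÷ 15.999 = 0.03151 mol
Divide by the smallest (0.01050 mol): C 1.000, H 3.003, O 3.002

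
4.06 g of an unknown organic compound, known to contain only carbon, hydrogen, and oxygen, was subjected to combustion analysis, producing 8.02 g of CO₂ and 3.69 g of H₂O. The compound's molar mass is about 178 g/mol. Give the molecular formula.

mol C = 8.02 g CO₂ ÷ 44.009 g/mol = 0.1822 mol
mol H = 2 × 3.69 g H₂O ÷ 18.015 g/mol = 0.4097 mol
mass O = 4.06 − (2.189 + 0.4129) = 1.458 g → mol O = 1.458 ÷ 15.999 = 0.09115 mol
Divide by the smallest (0.09115 mol): C 1.999, H 4.495, O 1.000
Multiplying each by 2 gives whole numbers: C 4.00, H 8.99, O 2.00
Empirical formula: C4H9O2
Empirical-formula mass = 89.11 g/mol; 178 ÷ 89.11 ≈ 2, so the molecular formula is C8H18O4.

C8H18O4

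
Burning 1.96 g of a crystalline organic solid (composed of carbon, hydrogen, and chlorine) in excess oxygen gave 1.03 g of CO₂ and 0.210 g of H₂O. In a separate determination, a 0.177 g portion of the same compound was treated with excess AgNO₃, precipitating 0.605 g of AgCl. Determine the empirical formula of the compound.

CHCl2

mol C = 1.03 g CO₂ ÷ 44.009 g/mol = 0.02340 mol
mol H = 2 × 0.210 g H₂O ÷ 18.015 g/mol = 0.02331 mol
From the AgCl data: mol Cl per gram of compound = (0.605 ÷ 143.318) ÷ 0.177 = 0.02385 mol/g, so in the 1.96 g combustion sample mol Cl = 0.04675 mol
Divide by the smallest (0.02331 mol): C 1.004, H 1.000, Cl 2.005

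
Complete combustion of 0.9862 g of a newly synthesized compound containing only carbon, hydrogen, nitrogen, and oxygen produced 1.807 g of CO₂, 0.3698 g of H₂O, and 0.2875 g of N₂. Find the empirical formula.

C4H4N2O

mol C = 1.807 g CO₂ ÷ 44.009 g/mol = 0.041060 mol
mol H = 2 × 0.3698 g H₂O ÷ 18.015 g/mol = 0.041055 mol
mol N = 2 × 0.2875 g N₂ ÷ 28.014 g/mol = 0.020525 mol
mass O = 0.9862 − (0.49317 + 0.041383 + 0.28750) = 0.16415 g → mol O = 0.16415 ÷ 15.999 = 0.010260 mol
Divide by the smallest (0.010260 mol): C 4.002, H 4.001, N 2.001, O 1.000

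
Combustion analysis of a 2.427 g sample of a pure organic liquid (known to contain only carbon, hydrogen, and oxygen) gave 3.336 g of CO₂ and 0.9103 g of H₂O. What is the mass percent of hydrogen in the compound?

4.20%

mol C = 3.336 g CO₂ ÷ 44.009 g/mol = 0.075803 mol
mol H = 2 × 0.9103 g H₂O ÷ 18.015 g/mol = 0.10106 mol
mass O = 2.427 − (0.91047 + 0.10187) = 1.4147 g → mol O = 1.4147 ÷ 15.999 = 0.088422 mol
mass % H = 0.10187 g ÷ 2.427 g × 100%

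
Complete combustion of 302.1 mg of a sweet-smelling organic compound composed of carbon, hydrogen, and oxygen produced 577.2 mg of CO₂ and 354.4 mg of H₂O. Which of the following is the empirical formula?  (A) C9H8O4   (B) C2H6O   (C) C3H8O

mol C = 0.5772 g CO₂ ÷ 44.009 g/mol = 0.013115 mol
mol H = 2 × 0.3544 g H₂O ÷ 18.015 g/mol = 0.039345 mol
mass O = 0.3021 − (0.15753 + 0.039660) = 0.10491 g → mol O = 0.10491 ÷ 15.999 = 0.0065573 mol
Divide by the smallest (0.0065573 mol): C 2.000, H 6.000, O 1.000

(B) C2H6O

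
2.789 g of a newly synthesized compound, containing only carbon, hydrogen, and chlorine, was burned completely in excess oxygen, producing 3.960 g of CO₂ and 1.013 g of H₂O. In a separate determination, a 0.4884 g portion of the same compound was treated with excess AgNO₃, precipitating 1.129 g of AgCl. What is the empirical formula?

mol C = 3.960 g CO₂ ÷ 44.009 g/mol = 0.089982 mol
mol H = 2 × 1.013 g H₂O ÷ 18.015 g/mol = 0.11246 mol
From the AgCl data: mol Cl per gram of compound = (1.129 ÷ 143.318) ÷ 0.4884 = 0.016129 mol/g, so in the 2.789 g combustion sample mol Cl = 0.044985 mol
Divide by the smallest (0.044985 mol): C 2.000, H 2.500, Cl 1.000
Multiplying each by 2 gives whole numbers: C 4.00, H 5.00, Cl 2.00

C4H5Cl2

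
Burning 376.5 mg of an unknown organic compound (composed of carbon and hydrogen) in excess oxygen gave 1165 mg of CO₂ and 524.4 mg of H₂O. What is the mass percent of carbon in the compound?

84.45%

mol C = 1.165 g CO₂ ÷ 44.009 g/mol = 0.026472 mol
mol H = 2 × 0.5244 g H₂O ÷ 18.015 g/mol = 0.058218 mol
mass % C = 0.31795 g ÷ 0.3765 g × 100%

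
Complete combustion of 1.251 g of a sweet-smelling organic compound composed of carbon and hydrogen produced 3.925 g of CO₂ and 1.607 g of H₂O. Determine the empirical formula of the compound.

mol C = 3.925 g CO₂ ÷ 44.009 g/mol = 0.089186 mol
mol H = 2 × 1.607 g H₂O ÷ 18.015 g/mol = 0.17841 mol
Divide by the smallest (0.089186 mol): C 1.000, H 2.000

CH2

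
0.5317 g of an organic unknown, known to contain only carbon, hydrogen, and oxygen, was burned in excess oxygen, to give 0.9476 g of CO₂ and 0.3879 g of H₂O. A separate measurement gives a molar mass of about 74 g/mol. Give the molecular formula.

mol C = 0.9476 g CO₂ ÷ 44.009 g/mol = 0.021532 mol
mol H = 2 × 0.3879 g H₂O ÷ 18.015 g/mol = 0.043064 mol
mass O = 0.5317 − (0.25862 + 0.043409) = 0.22967 g → mol O = 0.22967 ÷ 15.999 = 0.014355 mol
Divide by the smallest (0.014355 mol): C 1.500, H 3.000, O 1.000
Multiplying each by 2 gives whole numbers: C 3.00, H 6.00, O 2.00
Empirical formula: C3H6O2
Empirical-formula mass = 74.08 g/mol; 74 ÷ 74.08 ≈ 1, so the molecular formula is C3H6O2.

C3H6O2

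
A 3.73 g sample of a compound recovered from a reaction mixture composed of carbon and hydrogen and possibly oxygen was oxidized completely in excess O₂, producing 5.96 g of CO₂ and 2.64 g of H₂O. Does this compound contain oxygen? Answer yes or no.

mol C = 5.96 g CO₂ ÷ 44.009 g/mol = 0.1354 mol
mol H = 2 × 2.64 g H₂O ÷ 18.015 g/mol = 0.2931 mol
C and H account for only 1.922 g of the 3.73 g sample; the remaining 1.808 g must be oxygen.

yes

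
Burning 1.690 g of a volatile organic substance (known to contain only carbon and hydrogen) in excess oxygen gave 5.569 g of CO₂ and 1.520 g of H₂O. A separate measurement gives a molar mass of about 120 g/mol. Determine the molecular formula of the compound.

mol C = 5.569 g CO₂ ÷ 44.009 g/mol = 0.12654 mol
mol H = 2 × 1.520 g H₂O ÷ 18.015 g/mol = 0.16875 mol
Divide by the smallest (0.12654 mol): C 1.000, H 1.334
Multiplying each by 3 gives whole numbers: C 3.00, H 4.00
Empirical formula: C3H4
Empirical-formula mass = 40.06 g/mol; 120 ÷ 40.06 ≈ 3, so the molecular formula is C9H12.

C9H12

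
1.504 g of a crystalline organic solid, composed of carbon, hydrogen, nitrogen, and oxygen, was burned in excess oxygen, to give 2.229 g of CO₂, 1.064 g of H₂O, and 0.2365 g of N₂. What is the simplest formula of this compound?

mol C = 2.229 g CO₂ ÷ 44.009 g/mol = 0.050649 mol
mol H = 2 × 1.064 g H₂O ÷ 18.015 g/mol = 0.11812 mol
mol N = 2 × 0.2365 g N₂ ÷ 28.014 g/mol = 0.016884 mol
mass O = 1.504 − (0.60834 + 0.11907 + 0.23650) = 0.54009 g → mol O = 0.54009 ÷ 15.999 = 0.033758 mol
Divide by the smallest (0.016884 mol): C 3.000, H 6.996, N 1.000, O 1.999

C3H7NO2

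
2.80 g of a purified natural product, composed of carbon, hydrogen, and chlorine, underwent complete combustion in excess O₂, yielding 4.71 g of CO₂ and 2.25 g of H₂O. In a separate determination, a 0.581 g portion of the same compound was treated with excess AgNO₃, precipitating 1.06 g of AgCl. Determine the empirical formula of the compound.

mol C = 4.71 g CO₂ ÷ 44.009 g/mol = 0.1070 mol
mol H = 2 × 2.25 g H₂O ÷ 18.015 g/mol = 0.2498 mol
From the AgCl data: mol Cl per gram of compound = (1.06 ÷ 143.318) ÷ 0.581 = 0.01273 mol/g, so in the 2.80 g combustion sample mol Cl = 0.03564 mol
Divide by the smallest (0.03564 mol): C 3.003, H 7.008, Cl 1.000

C3H7Cl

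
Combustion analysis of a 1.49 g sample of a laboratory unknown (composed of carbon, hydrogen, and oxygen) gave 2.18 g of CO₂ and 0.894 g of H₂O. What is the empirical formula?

mol C = 2.18 g CO₂ ÷ 44.009 g/mol = 0.04954 mol
mol H = 2 × 0.894 g H₂O ÷ 18.015 g/mol = 0.09925 mol
mass O = 1.49 − (0.5950 + 0.1000) = 0.7950 g → mol O = 0.7950 ÷ 15.999 = 0.04969 mol
Divide by the smallest (0.04954 mol): C 1.000, H 2.004, O 1.003

CH2O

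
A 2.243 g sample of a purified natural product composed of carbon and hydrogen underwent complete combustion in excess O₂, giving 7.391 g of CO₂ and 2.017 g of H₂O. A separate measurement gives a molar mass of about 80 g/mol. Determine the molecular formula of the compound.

mol C = 7.391 g CO₂ ÷ 44.009 g/mol = 0.16794 mol
mol H = 2 × 2.017 g H₂O ÷ 18.015 g/mol = 0.22392 mol
Divide by the smallest (0.16794 mol): C 1.000, H 1.333
Multiplying each by 3 gives whole numbers: C 3.00, H 4.00
Empirical formula: C3H4
Empirical-formula mass = 40.06 g/mol; 80 ÷ 40.06 ≈ 2, so the molecular formula is C6H8.

C6H8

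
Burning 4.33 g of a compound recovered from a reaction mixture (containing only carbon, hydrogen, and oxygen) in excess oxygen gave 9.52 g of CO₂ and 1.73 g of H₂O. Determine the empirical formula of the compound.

C9H8O4

mol C = 9.52 g CO₂ ÷ 44.009 g/mol = 0.2163 mol
mol H = 2 × 1.73 g H₂O ÷ 18.015 g/mol = 0.1921 mol
mass O = 4.33 − (2.598 + 0.1936) = 1.538 g → mol O = 1.538 ÷ 15.999 = 0.09614 mol
Divide by the smallest (0.09614 mol): C 2.250, H 1.998, O 1.000
Multiplying each by 4 gives whole numbers: C 9.00, H 7.99, O 4.00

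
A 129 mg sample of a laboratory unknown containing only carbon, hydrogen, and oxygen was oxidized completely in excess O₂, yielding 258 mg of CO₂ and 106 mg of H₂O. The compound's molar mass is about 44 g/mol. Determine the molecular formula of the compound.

mol C = 0.258 g CO₂ ÷ 44.009 g/mol = 0.005862 mol
mol H = 2 × 0.106 g H₂O ÷ 18.015 g/mol = 0.01177 mol
mass O = 0.129 − (0.07041 + 0.01186) = 0.04672 g → mol O = 0.04672 ÷ 15.999 = 0.002920 mol
Divide by the smallest (0.002920 mol): C 2.007, H 4.030, O 1.000
Empirical formula: C2H4O
Empirical-formula mass = 44.05 g/mol; 44 ÷ 44.05 ≈ 1, so the molecular formula is C2H4O.

C2H4O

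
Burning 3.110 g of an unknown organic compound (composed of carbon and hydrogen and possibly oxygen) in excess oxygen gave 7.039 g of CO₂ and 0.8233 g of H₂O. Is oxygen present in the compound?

yes

mol C = 7.039 g CO₂ ÷ 44.009 g/mol = 0.15994 mol
mol H = 2 × 0.8233 g H₂O ÷ 18.015 g/mol = 0.091402 mol
C and H account for only 2.0132 g of the 3.110 g sample; the remaining 1.0968 g must be oxygen.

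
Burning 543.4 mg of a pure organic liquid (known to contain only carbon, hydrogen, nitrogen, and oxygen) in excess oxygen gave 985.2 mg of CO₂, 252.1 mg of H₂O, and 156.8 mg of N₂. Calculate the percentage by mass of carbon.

mol C = 0.9852 g CO₂ ÷ 44.009 g/mol = 0.022386 mol
mol H = 2 × 0.2521 g H₂O ÷ 18.015 g/mol = 0.027988 mol
mol N = 2 × 0.1568 g N₂ ÷ 28.014 g/mol = 0.011194 mol
mass O = 0.5434 − (0.26888 + 0.028212 + 0.15680) = 0.089506 g → mol O = 0.089506 ÷ 15.999 = 0.0055945 mol
mass % C = 0.26888 g ÷ 0.5434 g × 100%

49.48%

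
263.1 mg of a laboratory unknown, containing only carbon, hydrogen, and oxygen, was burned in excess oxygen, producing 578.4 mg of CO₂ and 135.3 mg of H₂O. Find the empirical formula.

mol C = 0.5784 g CO₂ ÷ 44.009 g/mol = 0.013143 mol
mol H = 2 × 0.1353 g H₂O ÷ 18.015 g/mol = 0.015021 mol
mass O = 0.2631 − (0.15786 + 0.015141) = 0.090101 g → mol O = 0.090101 ÷ 15.999 = 0.0056317 mol
Divide by the smallest (0.0056317 mol): C 2.334, H 2.667, O 1.000
Multiplying each by 3 gives whole numbers: C 7.00, H 8.00, O 3.00

C7H8O3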